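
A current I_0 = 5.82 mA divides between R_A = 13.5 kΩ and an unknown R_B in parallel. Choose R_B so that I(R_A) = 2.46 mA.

In a two-way split, I_A/I_0 = R_B/(R_A + R_B).
2.46/5.82 = R_B/(R_A + R_B) → R_B = R_A · (0.4227)/(1 − 0.4227) = 13.5 × 0.7321 = 9.884 kΩ.

R_B ≈ 9.88 kΩ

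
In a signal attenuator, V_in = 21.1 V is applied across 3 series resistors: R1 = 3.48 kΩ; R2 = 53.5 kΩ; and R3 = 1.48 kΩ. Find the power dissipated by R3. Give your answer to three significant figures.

P ≈ 0.193 mW

The common current is I = 21.1/58.46 = 0.3609 mA.
P(R3) = I²·R3 = (0.3609)² × 1.48 = 0.1928 mW.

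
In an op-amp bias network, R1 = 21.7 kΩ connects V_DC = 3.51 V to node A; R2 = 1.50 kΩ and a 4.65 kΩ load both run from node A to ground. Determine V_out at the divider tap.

V_out ≈ 0.174 V

R2 ‖ R_L = (1.50 × 4.65)/(1.50 + 4.65) = 1.134 kΩ.
Now apply the divider: V_out = 3.51 × 0.04967 = 0.1743 V.
(Unloaded it would be 0.227 V; the load pulls it down.)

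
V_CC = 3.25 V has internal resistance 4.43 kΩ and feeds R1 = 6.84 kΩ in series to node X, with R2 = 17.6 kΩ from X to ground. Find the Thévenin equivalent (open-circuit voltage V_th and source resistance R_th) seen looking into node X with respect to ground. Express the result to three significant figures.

V_th ≈ 1.98 V, R_th ≈ 6.87 kΩ

R1' = 4.43 + 6.84 = 11.27 kΩ (source resistance + R1).
V_th is the unloaded tap voltage: V_CC · R2/(R1'+R2) = 3.25 × 0.6096 = 1.981 V.
Zeroing V_CC shorts the top of R1' to ground, so R_th = R1' ‖ R2 = 6.871 kΩ.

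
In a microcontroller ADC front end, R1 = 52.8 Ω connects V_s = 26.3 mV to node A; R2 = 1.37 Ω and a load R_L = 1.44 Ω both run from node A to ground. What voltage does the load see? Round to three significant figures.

The load sits in parallel with R2, giving an effective lower resistance R2' = R2·R_L/(R2+R_L) = 0.7021 Ω.
Then V_out = V_s · R2'/(R1 + R2') = 26.3 × 0.7021/53.50 = 0.3451 mV.

V_out ≈ 0.345 mV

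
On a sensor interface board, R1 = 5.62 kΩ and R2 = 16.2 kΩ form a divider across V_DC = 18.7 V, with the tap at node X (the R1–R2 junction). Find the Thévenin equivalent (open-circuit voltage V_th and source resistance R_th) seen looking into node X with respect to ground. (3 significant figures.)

Open-circuit (no load on X): V_th = V_DC · R2/(R1 + R2) = 18.7 × 16.2/(5.620 + 16.2) = 13.88 V.
Looking into X with the source shorted: R_th = R1·R2/(R1+R2) = 5.620 × 16.2/21.82 = 4.173 kΩ.

V_th ≈ 13.9 V, R_th ≈ 4.17 kΩ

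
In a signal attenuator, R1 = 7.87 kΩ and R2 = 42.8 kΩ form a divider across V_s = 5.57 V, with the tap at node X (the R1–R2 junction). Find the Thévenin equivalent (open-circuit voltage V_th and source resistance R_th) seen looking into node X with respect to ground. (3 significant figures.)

V_th ≈ 4.70 V, R_th ≈ 6.65 kΩ

V_th is the unloaded tap voltage: V_s · R2/(R1+R2) = 5.57 × 0.8447 = 4.705 V.
With V_s suppressed (replaced by a short), R_th = R1 ‖ R2 = (7.870 × 42.8)/(7.870 + 42.8) = 6.648 kΩ.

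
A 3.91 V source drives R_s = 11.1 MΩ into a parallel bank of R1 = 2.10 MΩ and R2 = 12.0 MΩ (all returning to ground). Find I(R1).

Combine the parallel branches: R_p = (1/2.10 + 1/12.0)⁻¹ = 1.787 MΩ.
Node voltage V_A = V_CC · R_p/(R_s + R_p) = 3.91 × 0.1387 = 0.5422 V.
I(R1) = V_A / R1 = 0.5422/2.10 = 0.2582 µA.

I ≈ 0.258 µA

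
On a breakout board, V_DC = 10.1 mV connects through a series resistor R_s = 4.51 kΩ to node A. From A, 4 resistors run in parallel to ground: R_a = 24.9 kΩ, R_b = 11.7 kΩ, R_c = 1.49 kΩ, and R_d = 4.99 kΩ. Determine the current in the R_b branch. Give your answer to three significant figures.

I ≈ 0.157 µA

Equivalent of the parallel group: R_p = 1.003 kΩ.
V_A = 10.1 × 1.003/5.513 = 1.837 mV.
Branch current I = V_A/R_b = 1.837/11.7 = 0.1570 µA.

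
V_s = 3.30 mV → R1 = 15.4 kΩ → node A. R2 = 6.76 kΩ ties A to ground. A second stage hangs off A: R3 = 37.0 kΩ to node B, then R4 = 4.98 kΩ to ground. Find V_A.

V_A ≈ 0.905 mV

The second stage (R3 + R4 = 41.98 kΩ) loads node A in parallel with R2.
R2 ‖ (R3+R4) = 5.822 kΩ.
So V_A = 3.30 × 0.2744 = 0.9054 mV.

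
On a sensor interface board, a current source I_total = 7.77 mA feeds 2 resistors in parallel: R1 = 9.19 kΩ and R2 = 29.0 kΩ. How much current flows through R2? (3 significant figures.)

With just two branches, the current splits inversely with resistance.
I(R2) = 7.77 × 9.19/(9.19 + 29.0) = 7.77 × 0.2406 = 1.870 mA.

I ≈ 1.87 mA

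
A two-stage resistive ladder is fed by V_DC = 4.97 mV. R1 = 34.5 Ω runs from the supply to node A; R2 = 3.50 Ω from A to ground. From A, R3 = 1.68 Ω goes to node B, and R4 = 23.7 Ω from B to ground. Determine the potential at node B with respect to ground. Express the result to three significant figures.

V_B ≈ 0.380 mV

The second stage (R3 + R4 = 25.38 Ω) loads node A in parallel with R2.
Effective lower resistance at A: R2 ‖ 25.38 = 3.076 Ω.
So V_A = 4.97 × 0.08186 = 0.4068 mV.
Stage 2 is unloaded, so V_B = V_A · R4/(R3+R4) = 0.4068 × 23.7/25.38 = 0.3799 mV.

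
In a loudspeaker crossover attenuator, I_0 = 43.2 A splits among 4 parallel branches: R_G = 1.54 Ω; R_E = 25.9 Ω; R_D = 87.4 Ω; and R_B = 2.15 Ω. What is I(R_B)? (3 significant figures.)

ΣG = 1/1.54 + 1/25.9 + 1/87.4 + 1/2.15 = 1.165.
By the current-divider rule, I = I_0 · G_k/ΣG = 43.2 × 0.3994 = 17.25 A.

I ≈ 17.3 A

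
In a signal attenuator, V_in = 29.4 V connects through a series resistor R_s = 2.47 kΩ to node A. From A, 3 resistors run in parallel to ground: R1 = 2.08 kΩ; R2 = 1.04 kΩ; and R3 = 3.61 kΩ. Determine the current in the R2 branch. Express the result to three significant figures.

Equivalent of the parallel group: R_p = 0.5816 kΩ.
V_A = 29.4 × 0.5816/3.052 = 5.604 V.
Branch current I = V_A/R2 = 5.604/1.04 = 5.388 mA.

I ≈ 5.39 mA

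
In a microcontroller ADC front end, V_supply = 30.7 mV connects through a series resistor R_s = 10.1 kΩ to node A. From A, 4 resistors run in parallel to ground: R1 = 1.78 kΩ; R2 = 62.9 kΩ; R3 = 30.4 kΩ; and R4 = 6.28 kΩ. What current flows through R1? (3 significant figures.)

Combine the parallel branches: R_p = (1/1.78 + 1/62.9 + 1/30.4 + 1/6.28)⁻¹ = 1.299 kΩ.
V_A by voltage divider: V_A = 30.7 × 1.299/(10.1 + 1.299) = 3.498 mV.
Branch current I = V_A/R1 = 3.498/1.78 = 1.965 µA.

I ≈ 1.97 µA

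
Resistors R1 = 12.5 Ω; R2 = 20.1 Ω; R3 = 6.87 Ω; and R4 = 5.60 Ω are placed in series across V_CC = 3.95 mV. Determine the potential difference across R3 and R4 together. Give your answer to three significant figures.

V ≈ 1.09 mV

ΣR = 12.5 + 20.1 + 6.87 + 5.60 = 45.07 Ω.
R_{R3..R4} = 6.87 + 5.60 = 12.47 Ω.
V = V_CC · R/ΣR = 3.95 × 0.2767 = 1.093 mV.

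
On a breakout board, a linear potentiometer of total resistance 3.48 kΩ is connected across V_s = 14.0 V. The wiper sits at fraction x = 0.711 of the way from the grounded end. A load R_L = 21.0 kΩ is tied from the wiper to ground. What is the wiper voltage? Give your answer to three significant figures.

V_out ≈ 9.63 V

Lower segment x·R_p = 2.474 kΩ; upper segment (1−x)·R_p = 1.006 kΩ.
(x·R_p) ‖ R_L = 2.213 kΩ.
V_out = 14.0 × 2.213/(1.006 + 2.213) = 9.626 V.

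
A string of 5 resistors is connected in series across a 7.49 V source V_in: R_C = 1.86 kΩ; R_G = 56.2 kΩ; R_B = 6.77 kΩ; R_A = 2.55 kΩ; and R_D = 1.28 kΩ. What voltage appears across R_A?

V ≈ 0.278 V

Series total: ΣR = 1.86 + 56.2 + 6.77 + 2.55 + 1.28 = 68.66 kΩ.
By the voltage-divider rule, V = 7.49 × 2.550/68.66 = 0.2782 V.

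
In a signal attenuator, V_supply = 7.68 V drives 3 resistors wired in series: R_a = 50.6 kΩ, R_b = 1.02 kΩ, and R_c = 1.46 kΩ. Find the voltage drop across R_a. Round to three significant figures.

Total series resistance ΣR = 50.6 + 1.02 + 1.46 = 53.08 kΩ.
Voltage divider: V = V_supply · (50.60 / 53.08) = 7.68 × 0.9533 = 7.321 V.

V ≈ 7.32 V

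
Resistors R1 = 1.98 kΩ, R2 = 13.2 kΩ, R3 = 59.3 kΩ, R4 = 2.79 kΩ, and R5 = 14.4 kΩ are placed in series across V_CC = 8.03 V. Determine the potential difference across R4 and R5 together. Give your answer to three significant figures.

ΣR = 1.98 + 13.2 + 59.3 + 2.79 + 14.4 = 91.67 kΩ.
R_{R4..R5} = 2.79 + 14.4 = 17.19 kΩ.
V = V_CC · R/ΣR = 8.03 × 0.1875 = 1.506 V.

V ≈ 1.51 V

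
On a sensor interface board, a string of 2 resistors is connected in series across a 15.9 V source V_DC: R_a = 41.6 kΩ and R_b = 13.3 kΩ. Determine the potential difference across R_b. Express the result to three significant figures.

V ≈ 3.85 V

Series total: ΣR = 41.6 + 13.3 = 54.90 kΩ.
V = V_DC · R/ΣR = 15.9 × 0.2423 = 3.852 V.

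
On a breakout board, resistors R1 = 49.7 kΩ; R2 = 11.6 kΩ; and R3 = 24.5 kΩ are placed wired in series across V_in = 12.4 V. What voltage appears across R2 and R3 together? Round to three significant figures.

ΣR = 49.7 + 11.6 + 24.5 = 85.80 kΩ.
R_{R2..R3} = 11.6 + 24.5 = 36.10 kΩ.
By the voltage-divider rule, V = 12.4 × 36.10/85.80 = 5.217 V.

V ≈ 5.22 V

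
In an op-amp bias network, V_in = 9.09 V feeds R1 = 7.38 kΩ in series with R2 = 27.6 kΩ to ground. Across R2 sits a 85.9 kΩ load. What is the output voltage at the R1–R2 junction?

First combine the lower leg with the load: R2 ‖ R_L = 20.89 kΩ.
Now apply the divider: V_out = 9.09 × 0.7389 = 6.717 V.
(Unloaded it would be 7.17 V; the load pulls it down.)

V_out ≈ 6.72 V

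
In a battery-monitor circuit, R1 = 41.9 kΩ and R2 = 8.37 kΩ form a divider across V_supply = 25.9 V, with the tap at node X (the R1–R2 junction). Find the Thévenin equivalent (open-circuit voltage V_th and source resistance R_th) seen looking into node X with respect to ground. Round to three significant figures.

V_th ≈ 4.31 V, R_th ≈ 6.98 kΩ

With X open, the divider is unloaded: V_th = 25.9 × 8.37/50.27 = 4.312 V.
Zeroing V_supply shorts the top of R1 to ground, so R_th = R1 ‖ R2 = 6.976 kΩ.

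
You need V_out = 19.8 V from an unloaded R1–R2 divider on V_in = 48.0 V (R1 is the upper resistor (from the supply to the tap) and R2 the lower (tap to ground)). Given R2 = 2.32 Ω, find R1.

R1 ≈ 3.30 Ω

V_out/V_in = R2/(R1+R2) = 0.4125.
Rearranging, R1 = R2·(1−k)/k = 2.32 × 1.424 = 3.304 Ω.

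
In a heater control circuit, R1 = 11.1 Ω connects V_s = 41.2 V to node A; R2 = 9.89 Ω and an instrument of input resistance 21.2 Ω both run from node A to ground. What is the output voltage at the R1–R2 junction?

V_out ≈ 15.6 V

The load sits in parallel with R2, giving an effective lower resistance R2' = R2·R_L/(R2+R_L) = 6.744 Ω.
Then V_out = V_s · R2'/(R1 + R2') = 41.2 × 6.744/17.84 = 15.57 V.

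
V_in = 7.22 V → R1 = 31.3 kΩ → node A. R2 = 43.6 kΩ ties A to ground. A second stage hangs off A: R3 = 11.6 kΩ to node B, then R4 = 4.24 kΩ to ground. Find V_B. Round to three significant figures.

V_B ≈ 0.523 V

Node A sees R2 in parallel with the series input of stage 2, R3 + R4 = 15.84 kΩ.
R2 ‖ (R3+R4) = 11.62 kΩ.
So V_A = 7.22 × 0.2707 = 1.955 V.
Stage 2 is unloaded, so V_B = V_A · R4/(R3+R4) = 1.955 × 4.24/15.84 = 0.5232 V.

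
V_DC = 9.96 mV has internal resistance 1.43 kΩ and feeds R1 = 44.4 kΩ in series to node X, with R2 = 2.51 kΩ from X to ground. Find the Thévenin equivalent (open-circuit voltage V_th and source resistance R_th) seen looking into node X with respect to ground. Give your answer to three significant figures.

R1' = 1.43 + 44.4 = 45.83 kΩ (source resistance + R1).
V_th is the unloaded tap voltage: V_DC · R2/(R1'+R2) = 9.96 × 0.05192 = 0.5172 mV.
With V_DC suppressed (replaced by a short), R_th = R1' ‖ R2 = (45.83 × 2.51)/(45.83 + 2.51) = 2.380 kΩ.

V_th ≈ 0.517 mV, R_th ≈ 2.38 kΩ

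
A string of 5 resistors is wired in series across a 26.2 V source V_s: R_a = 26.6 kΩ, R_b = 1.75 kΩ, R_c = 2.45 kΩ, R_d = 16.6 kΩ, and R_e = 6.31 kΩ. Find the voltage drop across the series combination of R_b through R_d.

Total series resistance ΣR = 26.6 + 1.75 + 2.45 + 16.6 + 6.31 = 53.71 kΩ.
R_{R_b..R_d} = 1.75 + 2.45 + 16.6 = 20.80 kΩ.
Voltage divider: V = V_s · (20.80 / 53.71) = 26.2 × 0.3873 = 10.15 V.

V ≈ 10.1 V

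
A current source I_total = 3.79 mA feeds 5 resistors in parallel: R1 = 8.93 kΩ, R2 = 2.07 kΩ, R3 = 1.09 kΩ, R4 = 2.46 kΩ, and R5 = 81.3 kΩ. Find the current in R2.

I ≈ 0.948 mA

Total conductance ΣG = 1/8.93 + 1/2.07 + 1/1.09 + 1/2.46 + 1/81.3 = 1.931 (units of 1/kΩ).
Current divider: I(R2) = I_total · G_k/ΣG = 3.79 × (0.4831/1.931) = 3.79 × 0.2501 = 0.9480 mA.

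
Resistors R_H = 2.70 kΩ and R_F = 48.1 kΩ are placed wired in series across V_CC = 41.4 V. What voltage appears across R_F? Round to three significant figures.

V ≈ 39.2 V

Series total: ΣR = 2.70 + 48.1 = 50.80 kΩ.
By the voltage-divider rule, V = 41.4 × 48.10/50.80 = 39.20 V.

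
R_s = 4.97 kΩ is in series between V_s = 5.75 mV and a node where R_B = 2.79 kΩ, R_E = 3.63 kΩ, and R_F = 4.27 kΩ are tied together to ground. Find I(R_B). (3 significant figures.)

Parallel bank: R_p = 1/(1/2.79 + 1/3.63 + 1/4.27) = 1.152 kΩ.
V_A by voltage divider: V_A = 5.75 × 1.152/(4.97 + 1.152) = 1.082 mV.
Branch current I = V_A/R_B = 1.082/2.79 = 0.3878 µA.
(Check via current divider: I_total = 0.9392 µA; share G_k/ΣG = 0.4129 → same result.)

I ≈ 0.388 µA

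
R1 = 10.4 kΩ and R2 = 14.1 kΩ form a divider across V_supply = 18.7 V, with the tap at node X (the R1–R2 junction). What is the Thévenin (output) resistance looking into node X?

R_th ≈ 5.99 kΩ

Zeroing V_supply shorts the top of R1 to ground, so R_th = R1 ‖ R2 = 5.985 kΩ.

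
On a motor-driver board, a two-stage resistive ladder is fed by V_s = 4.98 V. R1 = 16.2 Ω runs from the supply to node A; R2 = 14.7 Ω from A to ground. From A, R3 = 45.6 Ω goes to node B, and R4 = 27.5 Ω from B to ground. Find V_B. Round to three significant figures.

Node A sees R2 in parallel with the series input of stage 2, R3 + R4 = 73.10 Ω.
R2 ‖ (R3+R4) = 12.24 Ω.
So V_A = 4.98 × 0.4304 = 2.143 V.
Stage 2 is unloaded, so V_B = V_A · R4/(R3+R4) = 2.143 × 27.5/73.10 = 0.8063 V.

V_B ≈ 0.806 V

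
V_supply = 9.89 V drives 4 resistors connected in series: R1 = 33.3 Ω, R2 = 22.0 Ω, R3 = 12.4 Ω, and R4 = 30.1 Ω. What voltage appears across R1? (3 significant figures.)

ΣR = 33.3 + 22.0 + 12.4 + 30.1 = 97.80 Ω.
V = V_supply · R/ΣR = 9.89 × 0.3405 = 3.367 V.

V ≈ 3.37 V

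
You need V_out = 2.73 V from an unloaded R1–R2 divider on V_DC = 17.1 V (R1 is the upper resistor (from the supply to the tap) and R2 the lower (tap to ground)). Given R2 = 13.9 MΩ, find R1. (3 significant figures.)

R1 ≈ 73.2 MΩ

V_out/V_DC = R2/(R1+R2) = 0.1596.
So R1 = R2 · (V_DC/V_out − 1) = 13.9 × (17.1/2.73 − 1) = 13.9 × 5.264 = 73.17 MΩ.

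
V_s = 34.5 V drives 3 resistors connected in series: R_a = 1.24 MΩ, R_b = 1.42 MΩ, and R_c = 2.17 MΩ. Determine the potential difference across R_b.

V ≈ 10.1 V

Series total: ΣR = 1.24 + 1.42 + 2.17 = 4.830 MΩ.
By the voltage-divider rule, V = 34.5 × 1.420/4.830 = 10.14 V.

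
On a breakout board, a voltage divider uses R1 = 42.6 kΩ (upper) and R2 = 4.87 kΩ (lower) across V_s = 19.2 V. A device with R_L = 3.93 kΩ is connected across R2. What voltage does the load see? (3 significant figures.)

First combine the lower leg with the load: R2 ‖ R_L = 2.175 kΩ.
Then V_out = V_s · R2'/(R1 + R2') = 19.2 × 2.175/44.77 = 0.9326 V.

V_out ≈ 0.933 V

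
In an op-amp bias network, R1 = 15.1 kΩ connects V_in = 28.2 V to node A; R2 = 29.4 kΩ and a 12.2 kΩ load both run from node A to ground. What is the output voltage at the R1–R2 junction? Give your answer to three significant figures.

R2 ‖ R_L = (29.4 × 12.2)/(29.4 + 12.2) = 8.622 kΩ.
Then V_out = V_in · R2'/(R1 + R2') = 28.2 × 8.622/23.72 = 10.25 V.

V_out ≈ 10.2 V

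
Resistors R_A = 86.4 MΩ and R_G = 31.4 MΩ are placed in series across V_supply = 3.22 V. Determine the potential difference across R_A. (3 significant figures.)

Total series resistance ΣR = 86.4 + 31.4 = 117.8 MΩ.
Voltage divider: V = V_supply · (86.40 / 117.8) = 3.22 × 0.7334 = 2.362 V.

V ≈ 2.36 V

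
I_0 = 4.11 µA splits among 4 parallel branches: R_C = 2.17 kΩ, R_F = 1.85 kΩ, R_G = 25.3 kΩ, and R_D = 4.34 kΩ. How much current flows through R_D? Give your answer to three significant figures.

ΣG = 1/2.17 + 1/1.85 + 1/25.3 + 1/4.34 = 1.271.
By the current-divider rule, I = I_0 · G_k/ΣG = 4.11 × 0.1812 = 0.7449 µA.

I ≈ 0.745 µA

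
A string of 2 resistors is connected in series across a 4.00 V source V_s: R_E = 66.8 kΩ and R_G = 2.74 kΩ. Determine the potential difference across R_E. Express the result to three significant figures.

V ≈ 3.84 V

Total series resistance ΣR = 66.8 + 2.74 = 69.54 kΩ.
By the voltage-divider rule, V = 4.00 × 66.80/69.54 = 3.842 V.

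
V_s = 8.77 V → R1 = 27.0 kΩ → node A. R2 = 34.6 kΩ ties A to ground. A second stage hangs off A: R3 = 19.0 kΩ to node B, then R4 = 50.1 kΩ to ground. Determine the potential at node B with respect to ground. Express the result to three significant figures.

Looking into the second stage from A: R3 + R4 = 69.10 kΩ appears in parallel with R2.
Effective lower resistance at A: R2 ‖ 69.10 = 23.06 kΩ.
First divider: V_A = V_s · 23.06/(27.0 + 23.06) = 4.039 V.
Stage 2 is unloaded, so V_B = V_A · R4/(R3+R4) = 4.039 × 50.1/69.10 = 2.929 V.

V_B ≈ 2.93 V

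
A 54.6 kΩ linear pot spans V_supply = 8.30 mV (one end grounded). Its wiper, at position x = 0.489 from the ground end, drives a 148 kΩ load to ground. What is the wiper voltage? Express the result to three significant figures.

V_out ≈ 3.72 mV

The pot divides into 27.90 kΩ above the wiper and 26.70 kΩ below.
(x·R_p) ‖ R_L = 22.62 kΩ.
Loaded-divider output: V_out = 8.30 × 0.4477 = 3.716 mV.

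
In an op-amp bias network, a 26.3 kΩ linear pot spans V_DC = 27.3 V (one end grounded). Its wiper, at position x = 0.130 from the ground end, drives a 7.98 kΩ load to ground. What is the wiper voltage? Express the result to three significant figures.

V_out ≈ 2.59 V

The pot divides into 22.88 kΩ above the wiper and 3.419 kΩ below.
Lower segment in parallel with the load: 3.419 ‖ 7.98 = 2.394 kΩ.
Loaded-divider output: V_out = 27.3 × 0.09470 = 2.585 V.
(Unloaded: V_out = x·V_DC = 3.55 V.)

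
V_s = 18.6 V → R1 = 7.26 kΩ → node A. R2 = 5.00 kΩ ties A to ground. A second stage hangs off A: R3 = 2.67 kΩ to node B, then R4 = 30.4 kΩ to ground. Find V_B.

Node A sees R2 in parallel with the series input of stage 2, R3 + R4 = 33.07 kΩ.
R2 ‖ (R3+R4) = 4.343 kΩ.
First divider: V_A = V_s · 4.343/(7.26 + 4.343) = 6.962 V.
Stage 2 is unloaded, so V_B = V_A · R4/(R3+R4) = 6.962 × 30.4/33.07 = 6.400 V.

V_B ≈ 6.40 V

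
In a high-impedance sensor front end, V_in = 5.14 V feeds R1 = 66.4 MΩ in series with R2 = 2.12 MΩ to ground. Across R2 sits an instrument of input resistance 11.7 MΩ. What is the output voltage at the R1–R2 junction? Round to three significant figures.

V_out ≈ 0.135 V

First combine the lower leg with the load: R2 ‖ R_L = 1.795 MΩ.
Voltage divider with the loaded lower leg: V_out = 5.14 × 1.795/(66.4 + 1.795) = 5.14 × 0.02632 = 0.1353 V.
(Unloaded it would be 0.159 V; the load pulls it down.)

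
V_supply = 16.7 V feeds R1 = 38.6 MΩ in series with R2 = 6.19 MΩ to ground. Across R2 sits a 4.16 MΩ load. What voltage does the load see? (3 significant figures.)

First combine the lower leg with the load: R2 ‖ R_L = 2.488 MΩ.
Then V_out = V_supply · R2'/(R1 + R2') = 16.7 × 2.488/41.09 = 1.011 V.

V_out ≈ 1.01 V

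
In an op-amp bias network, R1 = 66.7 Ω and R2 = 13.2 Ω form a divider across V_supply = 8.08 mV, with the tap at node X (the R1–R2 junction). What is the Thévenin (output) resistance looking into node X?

R_th ≈ 11.0 Ω

Looking into X with the source shorted: R_th = R1·R2/(R1+R2) = 66.70 × 13.2/79.90 = 11.02 Ω.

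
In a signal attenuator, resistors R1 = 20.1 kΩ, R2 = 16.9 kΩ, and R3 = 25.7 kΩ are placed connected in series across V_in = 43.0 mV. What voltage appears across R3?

V ≈ 17.6 mV

Series total: ΣR = 20.1 + 16.9 + 25.7 = 62.70 kΩ.
Voltage divider: V = V_in · (25.70 / 62.70) = 43.0 × 0.4099 = 17.63 mV.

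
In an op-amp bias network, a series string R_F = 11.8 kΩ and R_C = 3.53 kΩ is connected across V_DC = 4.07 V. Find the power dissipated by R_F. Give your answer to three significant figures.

The common current is I = 4.07/15.33 = 0.2655 mA.
P = I²R = 0.07049 × 11.8 = 0.8317 mW.

P ≈ 0.832 mW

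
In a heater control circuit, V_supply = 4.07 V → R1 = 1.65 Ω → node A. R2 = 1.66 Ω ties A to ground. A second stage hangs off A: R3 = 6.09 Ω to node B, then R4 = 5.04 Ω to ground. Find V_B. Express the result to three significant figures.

V_B ≈ 0.860 V

Looking into the second stage from A: R3 + R4 = 11.13 Ω appears in parallel with R2.
Effective lower resistance at A: R2 ‖ 11.13 = 1.445 Ω.
So V_A = 4.07 × 0.4668 = 1.900 V.
Stage 2 is unloaded, so V_B = V_A · R4/(R3+R4) = 1.900 × 5.04/11.13 = 0.8603 V.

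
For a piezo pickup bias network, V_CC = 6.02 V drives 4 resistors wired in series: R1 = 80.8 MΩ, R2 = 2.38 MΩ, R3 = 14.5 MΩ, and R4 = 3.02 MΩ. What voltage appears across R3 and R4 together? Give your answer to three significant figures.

V ≈ 1.05 V

Series total: ΣR = 80.8 + 2.38 + 14.5 + 3.02 = 100.7 MΩ.
R_{R3..R4} = 14.5 + 3.02 = 17.52 MΩ.
V = V_CC · R/ΣR = 6.02 × 0.1740 = 1.047 V.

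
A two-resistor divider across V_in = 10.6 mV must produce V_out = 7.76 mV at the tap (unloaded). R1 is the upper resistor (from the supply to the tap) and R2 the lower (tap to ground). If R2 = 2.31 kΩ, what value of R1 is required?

The divider ratio is R2/(R1+R2) = 7.76/10.6 = 0.7321.
Rearranging, R1 = R2·(1−k)/k = 2.31 × 0.3660 = 0.8454 kΩ.

R1 ≈ 0.845 kΩ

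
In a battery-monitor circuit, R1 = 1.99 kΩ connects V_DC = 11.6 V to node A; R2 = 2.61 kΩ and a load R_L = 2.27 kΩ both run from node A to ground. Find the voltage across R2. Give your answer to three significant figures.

V_out ≈ 4.40 V

The load sits in parallel with R2, giving an effective lower resistance R2' = R2·R_L/(R2+R_L) = 1.214 kΩ.
Then V_out = V_DC · R2'/(R1 + R2') = 11.6 × 1.214/3.204 = 4.395 V.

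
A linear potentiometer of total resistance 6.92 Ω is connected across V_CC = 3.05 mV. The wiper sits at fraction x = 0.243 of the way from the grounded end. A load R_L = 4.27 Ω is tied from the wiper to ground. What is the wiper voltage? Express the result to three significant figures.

V_out ≈ 0.571 mV

Split the track: R_lower = x·R_p = 1.682 Ω, R_upper = (1−x)·R_p = 5.238 Ω.
(x·R_p) ‖ R_L = 1.206 Ω.
Loaded-divider output: V_out = 3.05 × 0.1872 = 0.5709 mV.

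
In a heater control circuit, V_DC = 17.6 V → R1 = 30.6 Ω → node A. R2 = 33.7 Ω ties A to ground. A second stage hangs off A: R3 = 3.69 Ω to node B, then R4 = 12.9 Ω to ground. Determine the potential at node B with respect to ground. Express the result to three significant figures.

Looking into the second stage from A: R3 + R4 = 16.59 Ω appears in parallel with R2.
R2 ‖ (R3+R4) = 11.12 Ω.
V_A = 17.6 × 11.12/(30.6 + 11.12) = 4.690 V.
Then the unloaded second divider: V_B = V_A × R4/(R3+R4) = 4.690 × 0.7776 = 3.647 V.

V_B ≈ 3.65 V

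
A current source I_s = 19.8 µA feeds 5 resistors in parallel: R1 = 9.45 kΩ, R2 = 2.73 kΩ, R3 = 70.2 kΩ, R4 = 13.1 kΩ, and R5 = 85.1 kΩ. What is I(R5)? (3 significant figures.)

I ≈ 0.405 µA

ΣG = 1/9.45 + 1/2.73 + 1/70.2 + 1/13.1 + 1/85.1 = 0.5745.
By the current-divider rule, I = I_s · G_k/ΣG = 19.8 × 0.02046 = 0.4050 µA.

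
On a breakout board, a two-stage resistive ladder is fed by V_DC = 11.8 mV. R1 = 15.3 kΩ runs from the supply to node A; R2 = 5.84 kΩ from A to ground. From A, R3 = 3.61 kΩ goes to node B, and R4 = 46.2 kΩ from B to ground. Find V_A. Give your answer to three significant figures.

Looking into the second stage from A: R3 + R4 = 49.81 kΩ appears in parallel with R2.
Effective lower resistance at A: R2 ‖ 49.81 = 5.227 kΩ.
First divider: V_A = V_DC · 5.227/(15.3 + 5.227) = 3.005 mV.

V_A ≈ 3.00 mV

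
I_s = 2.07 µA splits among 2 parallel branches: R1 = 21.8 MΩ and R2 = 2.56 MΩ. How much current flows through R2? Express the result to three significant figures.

I ≈ 1.85 µA

With just two branches, the current splits inversely with resistance.
So I = 2.07 × 21.8/24.36 = 1.852 µA.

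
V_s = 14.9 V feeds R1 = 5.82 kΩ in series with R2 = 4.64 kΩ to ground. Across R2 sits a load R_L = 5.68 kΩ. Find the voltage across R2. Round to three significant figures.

R2 ‖ R_L = (4.64 × 5.68)/(4.64 + 5.68) = 2.554 kΩ.
Now apply the divider: V_out = 14.9 × 0.3050 = 4.544 V.

V_out ≈ 4.54 V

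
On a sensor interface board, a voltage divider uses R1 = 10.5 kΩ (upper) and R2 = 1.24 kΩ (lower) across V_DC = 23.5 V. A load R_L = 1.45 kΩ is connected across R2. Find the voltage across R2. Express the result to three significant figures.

The load sits in parallel with R2, giving an effective lower resistance R2' = R2·R_L/(R2+R_L) = 0.6684 kΩ.
Now apply the divider: V_out = 23.5 × 0.05985 = 1.406 V.

V_out ≈ 1.41 V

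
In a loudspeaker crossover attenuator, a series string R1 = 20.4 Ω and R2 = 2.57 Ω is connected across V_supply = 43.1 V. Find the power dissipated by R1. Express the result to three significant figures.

Series current I = V_supply/ΣR = 43.1/22.97 = 1.876 A.
V(R1) = I·R = 38.28 V; P = V·I = 38.28 × 1.876 = 71.82 W.

P ≈ 71.8 W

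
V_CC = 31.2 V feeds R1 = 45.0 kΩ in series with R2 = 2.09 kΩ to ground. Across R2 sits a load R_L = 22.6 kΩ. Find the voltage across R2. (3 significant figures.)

V_out ≈ 1.27 V

The load sits in parallel with R2, giving an effective lower resistance R2' = R2·R_L/(R2+R_L) = 1.913 kΩ.
Voltage divider with the loaded lower leg: V_out = 31.2 × 1.913/(45.0 + 1.913) = 31.2 × 0.04078 = 1.272 V.
(Unloaded it would be 1.38 V; the load pulls it down.)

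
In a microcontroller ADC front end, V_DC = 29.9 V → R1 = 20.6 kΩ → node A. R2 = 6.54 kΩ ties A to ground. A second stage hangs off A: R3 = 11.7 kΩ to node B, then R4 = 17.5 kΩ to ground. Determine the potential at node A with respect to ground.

V_A ≈ 6.16 V

Looking into the second stage from A: R3 + R4 = 29.20 kΩ appears in parallel with R2.
R2 ‖ (R3+R4) = 5.343 kΩ.
First divider: V_A = V_DC · 5.343/(20.6 + 5.343) = 6.158 V.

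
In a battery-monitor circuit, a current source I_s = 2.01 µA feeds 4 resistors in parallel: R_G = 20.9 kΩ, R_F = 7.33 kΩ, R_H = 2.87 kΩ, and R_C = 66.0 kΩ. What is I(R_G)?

I ≈ 0.176 µA

ΣG = 1/20.9 + 1/7.33 + 1/2.87 + 1/66.0 = 0.5479.
By the current-divider rule, I = I_s · G_k/ΣG = 2.01 × 0.08733 = 0.1755 µA.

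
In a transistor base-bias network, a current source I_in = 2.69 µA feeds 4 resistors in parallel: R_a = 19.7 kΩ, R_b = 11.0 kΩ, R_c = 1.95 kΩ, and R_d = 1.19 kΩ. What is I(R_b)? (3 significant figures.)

Total conductance ΣG = 1/19.7 + 1/11.0 + 1/1.95 + 1/1.19 = 1.495 (units of 1/kΩ).
Current divider: I(R_b) = I_in · G_k/ΣG = 2.69 × (0.09091/1.495) = 2.69 × 0.06082 = 0.1636 µA.

I ≈ 0.164 µA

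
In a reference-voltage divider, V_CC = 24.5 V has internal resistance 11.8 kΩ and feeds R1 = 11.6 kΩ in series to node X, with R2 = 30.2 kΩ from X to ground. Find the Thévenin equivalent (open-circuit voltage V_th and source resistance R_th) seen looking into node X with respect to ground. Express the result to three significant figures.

V_th ≈ 13.8 V, R_th ≈ 13.2 kΩ

R1' = 11.8 + 11.6 = 23.40 kΩ (source resistance + R1).
V_th is the unloaded tap voltage: V_CC · R2/(R1'+R2) = 24.5 × 0.5634 = 13.80 V.
With V_CC suppressed (replaced by a short), R_th = R1' ‖ R2 = (23.40 × 30.2)/(23.40 + 30.2) = 13.18 kΩ.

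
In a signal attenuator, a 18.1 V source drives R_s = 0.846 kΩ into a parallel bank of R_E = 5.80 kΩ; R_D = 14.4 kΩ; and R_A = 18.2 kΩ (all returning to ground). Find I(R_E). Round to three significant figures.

I ≈ 2.49 mA

Equivalent of the parallel group: R_p = 3.369 kΩ.
Node voltage V_A = V_in · R_p/(R_s + R_p) = 18.1 × 0.7993 = 14.47 V.
Branch current I = V_A/R_E = 14.47/5.80 = 2.494 mA.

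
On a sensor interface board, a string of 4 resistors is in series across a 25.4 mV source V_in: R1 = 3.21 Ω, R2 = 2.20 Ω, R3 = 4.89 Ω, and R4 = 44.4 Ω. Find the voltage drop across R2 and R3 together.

V ≈ 3.29 mV

Series total: ΣR = 3.21 + 2.20 + 4.89 + 44.4 = 54.70 Ω.
R_{R2..R3} = 2.20 + 4.89 = 7.090 Ω.
By the voltage-divider rule, V = 25.4 × 7.090/54.70 = 3.292 mV.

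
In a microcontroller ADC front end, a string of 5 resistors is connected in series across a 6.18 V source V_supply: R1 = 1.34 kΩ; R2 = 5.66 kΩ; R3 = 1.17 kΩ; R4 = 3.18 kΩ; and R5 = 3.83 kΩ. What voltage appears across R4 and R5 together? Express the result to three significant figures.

V ≈ 2.85 V

Total series resistance ΣR = 1.34 + 5.66 + 1.17 + 3.18 + 3.83 = 15.18 kΩ.
R_{R4..R5} = 3.18 + 3.83 = 7.010 kΩ.
By the voltage-divider rule, V = 6.18 × 7.010/15.18 = 2.854 V.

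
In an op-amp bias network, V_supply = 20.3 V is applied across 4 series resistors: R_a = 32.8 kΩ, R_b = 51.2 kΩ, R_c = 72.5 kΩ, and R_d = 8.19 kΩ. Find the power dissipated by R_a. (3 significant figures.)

P ≈ 0.498 mW

ΣR = 164.7 kΩ → I = 20.3/164.7 = 0.1233 mA.
P = I²R = 0.01519 × 32.8 = 0.4983 mW.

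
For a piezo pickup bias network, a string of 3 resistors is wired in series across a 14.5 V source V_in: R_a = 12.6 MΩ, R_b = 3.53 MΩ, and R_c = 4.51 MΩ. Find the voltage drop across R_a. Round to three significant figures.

V ≈ 8.85 V

Series total: ΣR = 12.6 + 3.53 + 4.51 = 20.64 MΩ.
Voltage divider: V = V_in · (12.60 / 20.64) = 14.5 × 0.6105 = 8.852 V.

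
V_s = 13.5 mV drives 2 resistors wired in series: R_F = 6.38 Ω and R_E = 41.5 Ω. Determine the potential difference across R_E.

V ≈ 11.7 mV

Total series resistance ΣR = 6.38 + 41.5 = 47.88 Ω.
Voltage divider: V = V_s · (41.50 / 47.88) = 13.5 × 0.8668 = 11.70 mV.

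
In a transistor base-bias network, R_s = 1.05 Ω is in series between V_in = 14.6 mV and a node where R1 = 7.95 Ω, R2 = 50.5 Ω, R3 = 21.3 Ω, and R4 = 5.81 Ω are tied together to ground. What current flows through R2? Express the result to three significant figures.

Parallel bank: R_p = 1/(1/7.95 + 1/50.5 + 1/21.3 + 1/5.81) = 2.742 Ω.
V_A by voltage divider: V_A = 14.6 × 2.742/(1.05 + 2.742) = 10.56 mV.
Branch current I = V_A/R2 = 10.56/50.5 = 0.2091 mA.
(Check via current divider: I_total = 3.850 mA; share G_k/ΣG = 0.05430 → same result.)

I ≈ 0.209 mA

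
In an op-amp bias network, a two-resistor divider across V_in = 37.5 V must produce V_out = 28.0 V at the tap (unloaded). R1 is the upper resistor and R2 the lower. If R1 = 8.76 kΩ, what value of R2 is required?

Required fraction k = V_out/V_in = 0.7467.
So R2 = R1 · V_out/(V_in − V_out) = 8.76 × 28.0/(37.5 − 28.0) = 8.76 × 2.947 = 25.82 kΩ.

R2 ≈ 25.8 kΩ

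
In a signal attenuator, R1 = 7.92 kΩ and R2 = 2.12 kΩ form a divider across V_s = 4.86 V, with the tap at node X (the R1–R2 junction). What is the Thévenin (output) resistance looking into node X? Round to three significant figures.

Zeroing V_s shorts the top of R1 to ground, so R_th = R1 ‖ R2 = 1.672 kΩ.

R_th ≈ 1.67 kΩ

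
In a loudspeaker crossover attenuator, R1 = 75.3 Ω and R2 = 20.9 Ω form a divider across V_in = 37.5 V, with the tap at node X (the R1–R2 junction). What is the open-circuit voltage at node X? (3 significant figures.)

V_th is the unloaded tap voltage: V_in · R2/(R1+R2) = 37.5 × 0.2173 = 8.147 V.

V_th ≈ 8.15 V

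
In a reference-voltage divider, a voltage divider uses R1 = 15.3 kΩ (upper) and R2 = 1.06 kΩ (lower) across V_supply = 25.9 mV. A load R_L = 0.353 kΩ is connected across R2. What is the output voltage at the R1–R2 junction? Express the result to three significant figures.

R2 ‖ R_L = (1.06 × 0.353)/(1.06 + 0.353) = 0.2648 kΩ.
Voltage divider with the loaded lower leg: V_out = 25.9 × 0.2648/(15.3 + 0.2648) = 25.9 × 0.01701 = 0.4407 mV.
(Unloaded it would be 1.68 mV; the load pulls it down.)

V_out ≈ 0.441 mV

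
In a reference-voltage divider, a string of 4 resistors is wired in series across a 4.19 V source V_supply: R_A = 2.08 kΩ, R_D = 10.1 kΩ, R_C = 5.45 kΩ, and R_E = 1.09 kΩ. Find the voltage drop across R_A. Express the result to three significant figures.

Total series resistance ΣR = 2.08 + 10.1 + 5.45 + 1.09 = 18.72 kΩ.
V = V_supply · R/ΣR = 4.19 × 0.1111 = 0.4656 V.

V ≈ 0.466 V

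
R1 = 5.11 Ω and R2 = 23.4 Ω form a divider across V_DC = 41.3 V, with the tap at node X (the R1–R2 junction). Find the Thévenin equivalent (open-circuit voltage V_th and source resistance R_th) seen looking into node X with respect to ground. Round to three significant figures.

V_th is the unloaded tap voltage: V_DC · R2/(R1+R2) = 41.3 × 0.8208 = 33.90 V.
With V_DC suppressed (replaced by a short), R_th = R1 ‖ R2 = (5.110 × 23.4)/(5.110 + 23.4) = 4.194 Ω.

V_th ≈ 33.9 V, R_th ≈ 4.19 Ω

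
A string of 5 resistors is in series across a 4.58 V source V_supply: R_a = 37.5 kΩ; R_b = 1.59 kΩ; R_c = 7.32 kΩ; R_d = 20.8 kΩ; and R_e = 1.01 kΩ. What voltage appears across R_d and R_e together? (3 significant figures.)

V ≈ 1.46 V

Series total: ΣR = 37.5 + 1.59 + 7.32 + 20.8 + 1.01 = 68.22 kΩ.
R_{R_d..R_e} = 20.8 + 1.01 = 21.81 kΩ.
By the voltage-divider rule, V = 4.58 × 21.81/68.22 = 1.464 V.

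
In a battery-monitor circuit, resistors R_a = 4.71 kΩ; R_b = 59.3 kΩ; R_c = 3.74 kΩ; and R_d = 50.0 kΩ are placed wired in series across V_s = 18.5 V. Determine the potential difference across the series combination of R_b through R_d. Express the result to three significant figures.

V ≈ 17.8 V

ΣR = 4.71 + 59.3 + 3.74 + 50.0 = 117.8 kΩ.
R_{R_b..R_d} = 59.3 + 3.74 + 50.0 = 113.0 kΩ.
V = V_s · R/ΣR = 18.5 × 0.9600 = 17.76 V.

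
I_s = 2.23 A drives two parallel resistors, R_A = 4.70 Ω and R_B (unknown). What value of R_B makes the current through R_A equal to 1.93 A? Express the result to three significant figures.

R_B ≈ 30.2 Ω

Two-branch current divider: I_A = I_s · R_B/(R_A + R_B).
With f = 0.8655, R_B = R_A · f/(1−f) = 4.70 × 6.433 = 30.24 Ω.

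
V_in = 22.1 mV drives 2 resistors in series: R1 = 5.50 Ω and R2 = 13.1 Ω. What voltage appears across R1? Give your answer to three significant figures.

V ≈ 6.53 mV

ΣR = 5.50 + 13.1 = 18.60 Ω.
V = V_in · R/ΣR = 22.1 × 0.2957 = 6.535 mV.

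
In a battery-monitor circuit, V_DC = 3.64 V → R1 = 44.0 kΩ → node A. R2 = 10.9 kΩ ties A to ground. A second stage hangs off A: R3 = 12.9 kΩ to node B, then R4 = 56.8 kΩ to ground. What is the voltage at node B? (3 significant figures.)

Node A sees R2 in parallel with the series input of stage 2, R3 + R4 = 69.70 kΩ.
R2 ‖ (R3+R4) = 9.426 kΩ.
First divider: V_A = V_DC · 9.426/(44.0 + 9.426) = 0.6422 V.
Then the unloaded second divider: V_B = V_A × R4/(R3+R4) = 0.6422 × 0.8149 = 0.5233 V.

V_B ≈ 0.523 V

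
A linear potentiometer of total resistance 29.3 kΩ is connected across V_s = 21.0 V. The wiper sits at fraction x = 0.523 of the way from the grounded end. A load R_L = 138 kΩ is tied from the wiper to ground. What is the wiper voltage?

Split the track: R_lower = x·R_p = 15.32 kΩ, R_upper = (1−x)·R_p = 13.98 kΩ.
R_L loads the lower segment: effective lower R = 13.79 kΩ.
V_out = 21.0 × 13.79/(13.98 + 13.79) = 10.43 V.
(Unloaded: V_out = x·V_s = 11.0 V.)

V_out ≈ 10.4 V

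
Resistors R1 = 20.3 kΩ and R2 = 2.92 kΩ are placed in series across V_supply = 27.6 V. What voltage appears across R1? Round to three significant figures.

Series total: ΣR = 20.3 + 2.92 = 23.22 kΩ.
Voltage divider: V = V_supply · (20.30 / 23.22) = 27.6 × 0.8742 = 24.13 V.

V ≈ 24.1 V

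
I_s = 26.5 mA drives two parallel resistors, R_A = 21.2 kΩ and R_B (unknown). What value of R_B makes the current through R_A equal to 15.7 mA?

The fraction through R_A equals R_B/(R_A+R_B).
15.7/26.5 = R_B/(R_A + R_B) → R_B = R_A · (0.5925)/(1 − 0.5925) = 21.2 × 1.454 = 30.82 kΩ.

R_B ≈ 30.8 kΩ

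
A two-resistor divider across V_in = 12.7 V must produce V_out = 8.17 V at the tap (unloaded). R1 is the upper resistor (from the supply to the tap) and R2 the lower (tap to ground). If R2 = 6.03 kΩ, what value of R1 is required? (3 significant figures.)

V_out/V_in = R2/(R1+R2) = 0.6433.
Rearranging, R1 = R2·(1−k)/k = 6.03 × 0.5545 = 3.343 kΩ.

R1 ≈ 3.34 kΩ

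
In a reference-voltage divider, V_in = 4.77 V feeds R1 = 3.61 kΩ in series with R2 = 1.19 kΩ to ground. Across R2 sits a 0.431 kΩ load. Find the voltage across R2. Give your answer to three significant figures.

First combine the lower leg with the load: R2 ‖ R_L = 0.3164 kΩ.
Now apply the divider: V_out = 4.77 × 0.08058 = 0.3844 V.

V_out ≈ 0.384 V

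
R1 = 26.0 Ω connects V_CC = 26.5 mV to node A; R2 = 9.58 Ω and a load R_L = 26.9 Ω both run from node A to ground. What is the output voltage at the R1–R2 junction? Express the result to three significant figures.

R2 ‖ R_L = (9.58 × 26.9)/(9.58 + 26.9) = 7.064 Ω.
Voltage divider with the loaded lower leg: V_out = 26.5 × 7.064/(26.0 + 7.064) = 26.5 × 0.2137 = 5.662 mV.
(Unloaded it would be 7.14 mV; the load pulls it down.)

V_out ≈ 5.66 mV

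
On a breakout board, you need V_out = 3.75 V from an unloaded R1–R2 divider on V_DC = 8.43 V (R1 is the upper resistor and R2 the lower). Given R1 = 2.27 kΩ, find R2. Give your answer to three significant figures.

R2 ≈ 1.82 kΩ

V_out/V_DC = R2/(R1+R2) = 0.4448.
R2 = R1 · 0.4448/(1 − 0.4448) = 1.819 kΩ.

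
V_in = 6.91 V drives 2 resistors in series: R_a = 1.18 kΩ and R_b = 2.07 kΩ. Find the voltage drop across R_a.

V ≈ 2.51 V

Total series resistance ΣR = 1.18 + 2.07 = 3.250 kΩ.
By the voltage-divider rule, V = 6.91 × 1.180/3.250 = 2.509 V.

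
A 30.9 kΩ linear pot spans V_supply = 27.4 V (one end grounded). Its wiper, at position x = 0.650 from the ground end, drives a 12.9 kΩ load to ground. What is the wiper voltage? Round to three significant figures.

V_out ≈ 11.5 V

Lower segment x·R_p = 20.09 kΩ; upper segment (1−x)·R_p = 10.81 kΩ.
(x·R_p) ‖ R_L = 7.855 kΩ.
Then V_out = V_supply · 7.855/(10.81 + 7.855) = 11.53 V.
(Unloaded: V_out = x·V_supply = 17.8 V.)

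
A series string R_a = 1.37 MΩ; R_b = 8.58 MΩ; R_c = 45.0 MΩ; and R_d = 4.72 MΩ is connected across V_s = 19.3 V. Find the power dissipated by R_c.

P ≈ 4.71 µW

Series current I = V_s/ΣR = 19.3/59.67 = 0.3234 µA.
V(R_c) = I·R = 14.56 V; P = V·I = 14.56 × 0.3234 = 4.708 µW.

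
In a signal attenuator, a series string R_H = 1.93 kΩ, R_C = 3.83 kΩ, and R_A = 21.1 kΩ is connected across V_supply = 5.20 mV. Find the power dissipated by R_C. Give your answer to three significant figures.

P ≈ 0.144 nW

Series current I = V_supply/ΣR = 5.20/26.86 = 0.1936 µA.
V(R_C) = I·R = 0.7415 mV; P = V·I = 0.7415 × 0.1936 = 0.1435 nW.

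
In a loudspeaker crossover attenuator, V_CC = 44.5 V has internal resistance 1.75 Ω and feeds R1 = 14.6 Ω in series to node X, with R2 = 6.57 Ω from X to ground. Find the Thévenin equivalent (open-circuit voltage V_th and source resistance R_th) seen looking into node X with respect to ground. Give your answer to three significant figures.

R1' = 1.75 + 14.6 = 16.35 Ω (source resistance + R1).
V_th is the unloaded tap voltage: V_CC · R2/(R1'+R2) = 44.5 × 0.2866 = 12.76 V.
Looking into X with the source shorted: R_th = R1'·R2/(R1'+R2) = 16.35 × 6.57/22.92 = 4.687 Ω.

V_th ≈ 12.8 V, R_th ≈ 4.69 Ω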